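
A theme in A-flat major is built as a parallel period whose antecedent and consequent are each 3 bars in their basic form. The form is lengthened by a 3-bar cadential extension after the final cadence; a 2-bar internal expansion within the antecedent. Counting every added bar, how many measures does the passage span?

11 measures

Basic parallel period: 3 + 3 = 6 bars.
6 (basic form) + 3 (cadential extension) + 2 (internal expansion) = 11.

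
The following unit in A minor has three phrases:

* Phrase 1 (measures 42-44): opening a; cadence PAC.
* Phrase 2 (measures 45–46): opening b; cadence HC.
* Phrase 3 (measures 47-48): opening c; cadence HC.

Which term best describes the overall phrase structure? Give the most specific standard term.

phrase group

The final phrase closes with a half cadence, which is not stronger than the preceding half cadence; the 3 phrases lack an overall antecedent–consequent design and so form a phrase group.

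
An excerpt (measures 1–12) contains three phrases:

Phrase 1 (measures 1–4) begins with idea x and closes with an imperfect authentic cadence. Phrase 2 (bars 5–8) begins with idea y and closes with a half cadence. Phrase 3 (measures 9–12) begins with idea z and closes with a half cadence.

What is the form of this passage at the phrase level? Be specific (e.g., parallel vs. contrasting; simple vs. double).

The final phrase closes with a half cadence, which is not stronger than the preceding half cadence; the 3 phrases lack an overall antecedent–consequent design and so form a phrase group.

phrase group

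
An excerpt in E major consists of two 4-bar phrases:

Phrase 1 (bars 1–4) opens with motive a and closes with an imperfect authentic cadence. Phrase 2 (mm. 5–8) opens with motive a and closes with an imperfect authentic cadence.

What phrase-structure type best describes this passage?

repeated phrase

Both phrases have the same opening (a) and the same cadence (imperfect authentic cadence): the second is a restatement, not a consequent, so this is a repeated phrase rather than a period.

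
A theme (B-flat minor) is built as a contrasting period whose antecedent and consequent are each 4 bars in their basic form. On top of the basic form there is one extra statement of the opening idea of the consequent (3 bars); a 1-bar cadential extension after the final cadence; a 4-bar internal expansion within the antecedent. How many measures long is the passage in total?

Basic contrasting period: 4 + 4 = 8 bars.
8 (basic form) + 3 (extra statement) + 1 (cadential extension) + 4 (internal expansion) = 16.

16 measures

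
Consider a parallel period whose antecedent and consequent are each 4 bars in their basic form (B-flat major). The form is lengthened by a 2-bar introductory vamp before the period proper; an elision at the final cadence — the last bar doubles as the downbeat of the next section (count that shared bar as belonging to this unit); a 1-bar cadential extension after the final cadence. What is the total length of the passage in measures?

Basic parallel period: 4 + 4 = 8 bars.
8 (basic form) + 2 (introduction) + 1 (cadential extension) = 11.
The elision shares a bar with the next section but does not change this unit's count.

11 measures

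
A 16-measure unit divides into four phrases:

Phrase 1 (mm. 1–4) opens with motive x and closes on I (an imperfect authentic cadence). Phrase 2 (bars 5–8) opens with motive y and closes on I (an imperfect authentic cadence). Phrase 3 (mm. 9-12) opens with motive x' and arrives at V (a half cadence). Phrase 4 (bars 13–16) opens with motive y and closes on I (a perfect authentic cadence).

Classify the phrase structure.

parallel double period

Four phrases in two halves: the first half (mm. 1–8) ends with an imperfect authentic cadence, the second (mm. 9-16) with a perfect authentic cadence — a large antecedent–consequent pair, i.e. a double period.
Phrase 3 begins with the same material as phrase 1, making it parallel.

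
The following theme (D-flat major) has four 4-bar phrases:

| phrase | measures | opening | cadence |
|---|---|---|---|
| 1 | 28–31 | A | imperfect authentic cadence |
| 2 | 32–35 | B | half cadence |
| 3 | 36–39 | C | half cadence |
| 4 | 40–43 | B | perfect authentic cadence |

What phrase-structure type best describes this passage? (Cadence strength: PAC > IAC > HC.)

contrasting double period

Four phrases in two halves: the first half (measures 28-35) ends with a half cadence, the second (mm. 36–43) with a perfect authentic cadence — a large antecedent–consequent pair, i.e. a double period.
Phrase 3 begins with different material from phrase 1, making it contrasting.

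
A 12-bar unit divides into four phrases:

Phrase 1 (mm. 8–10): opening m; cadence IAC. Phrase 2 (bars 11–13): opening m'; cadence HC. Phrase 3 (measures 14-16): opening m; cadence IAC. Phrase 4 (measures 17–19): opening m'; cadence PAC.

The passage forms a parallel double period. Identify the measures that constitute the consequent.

In a double period the four phrases pair into a large antecedent (phrases 1–2, ending half cadence) and a large consequent (phrases 3–4, ending perfect authentic cadence). The consequent spans measures 14-19.

measures 14–19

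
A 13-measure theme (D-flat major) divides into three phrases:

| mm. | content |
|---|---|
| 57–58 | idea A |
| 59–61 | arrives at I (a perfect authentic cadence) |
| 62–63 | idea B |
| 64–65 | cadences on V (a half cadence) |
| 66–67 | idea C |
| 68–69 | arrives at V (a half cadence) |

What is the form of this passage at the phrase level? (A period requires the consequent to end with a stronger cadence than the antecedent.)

phrase group

The final phrase closes with a half cadence, which is not stronger than the preceding half cadence; the 3 phrases lack an overall antecedent–consequent design and so form a phrase group.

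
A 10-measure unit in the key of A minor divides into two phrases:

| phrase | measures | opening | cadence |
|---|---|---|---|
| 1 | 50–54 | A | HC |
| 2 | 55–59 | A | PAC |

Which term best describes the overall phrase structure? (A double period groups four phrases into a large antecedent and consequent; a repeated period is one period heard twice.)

Phrase 1 ends with a half cadence (weaker) and phrase 2 with a perfect authentic cadence (stronger): antecedent + consequent = a period.
The two phrases open with the same material (A / A), so the period is parallel.

parallel period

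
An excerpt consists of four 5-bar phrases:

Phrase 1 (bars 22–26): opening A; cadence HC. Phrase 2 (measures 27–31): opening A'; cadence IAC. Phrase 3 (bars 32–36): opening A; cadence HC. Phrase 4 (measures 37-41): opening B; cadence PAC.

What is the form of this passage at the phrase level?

parallel double period

Four phrases in two halves: the first half (mm. 22-31) ends with an imperfect authentic cadence, the second (mm. 32–41) with a perfect authentic cadence — a large antecedent–consequent pair, i.e. a double period.
Phrase 3 begins with the same material as phrase 1, making it parallel.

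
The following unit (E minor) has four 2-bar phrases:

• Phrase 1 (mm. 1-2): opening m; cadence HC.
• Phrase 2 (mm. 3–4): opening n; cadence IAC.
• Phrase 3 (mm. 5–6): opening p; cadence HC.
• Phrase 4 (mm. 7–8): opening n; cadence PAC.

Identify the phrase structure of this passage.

contrasting double period

Four phrases in two halves: the first half (mm. 1–4) ends with an imperfect authentic cadence, the second (measures 5–8) with a perfect authentic cadence — a large antecedent–consequent pair, i.e. a double period.
Phrase 3 begins with different material from phrase 1, making it contrasting.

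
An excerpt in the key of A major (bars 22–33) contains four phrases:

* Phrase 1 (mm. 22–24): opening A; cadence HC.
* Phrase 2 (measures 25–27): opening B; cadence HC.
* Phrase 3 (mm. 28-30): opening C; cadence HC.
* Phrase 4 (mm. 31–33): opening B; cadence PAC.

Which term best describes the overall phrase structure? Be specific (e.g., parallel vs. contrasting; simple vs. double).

Four phrases in two halves: the first half (mm. 22-27) ends with a half cadence, the second (mm. 28–33) with a perfect authentic cadence — a large antecedent–consequent pair, i.e. a double period.
Phrase 3 begins with different material from phrase 1, making it contrasting.

contrasting double period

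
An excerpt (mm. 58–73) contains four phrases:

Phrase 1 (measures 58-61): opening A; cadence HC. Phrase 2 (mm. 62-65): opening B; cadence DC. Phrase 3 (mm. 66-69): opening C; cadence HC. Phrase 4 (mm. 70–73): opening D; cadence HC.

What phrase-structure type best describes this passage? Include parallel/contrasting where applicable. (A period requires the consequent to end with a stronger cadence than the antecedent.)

Phrase 4 ends with a half cadence, no stronger than phrase 2's deceptive cadence, so the four phrases do not form a double period; nor do phrases 3–4 duplicate 1–2, so it is not a repeated period. With no phrase reaching a conclusive cadence, the passage is a phrase group.

phrase group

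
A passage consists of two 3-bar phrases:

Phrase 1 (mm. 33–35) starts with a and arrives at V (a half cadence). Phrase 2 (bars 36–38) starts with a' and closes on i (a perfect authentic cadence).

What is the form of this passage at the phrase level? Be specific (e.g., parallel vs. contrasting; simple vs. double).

Phrase 1 ends with a half cadence (weaker) and phrase 2 with a perfect authentic cadence (stronger): antecedent + consequent = a period.
The two phrases open with the same material (a / a'), so the period is parallel.

parallel period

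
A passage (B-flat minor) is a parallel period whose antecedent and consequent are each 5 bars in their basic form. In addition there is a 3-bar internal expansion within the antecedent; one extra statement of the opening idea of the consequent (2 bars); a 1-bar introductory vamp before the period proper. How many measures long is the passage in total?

16 measures

Basic parallel period: 5 + 5 = 10 bars.
10 (basic form) + 3 (internal expansion) + 2 (extra statement) + 1 (introduction) = 16.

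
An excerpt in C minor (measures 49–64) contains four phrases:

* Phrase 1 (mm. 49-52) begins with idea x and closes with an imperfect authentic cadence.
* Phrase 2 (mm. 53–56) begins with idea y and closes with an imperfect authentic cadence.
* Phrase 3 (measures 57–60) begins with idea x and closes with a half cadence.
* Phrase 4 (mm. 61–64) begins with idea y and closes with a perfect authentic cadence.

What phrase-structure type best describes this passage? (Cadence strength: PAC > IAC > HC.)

parallel double period

Four phrases in two halves: the first half (bars 49–56) ends with an imperfect authentic cadence, the second (bars 57–64) with a perfect authentic cadence — a large antecedent–consequent pair, i.e. a double period.
Phrase 3 begins with the same material as phrase 1, making it parallel.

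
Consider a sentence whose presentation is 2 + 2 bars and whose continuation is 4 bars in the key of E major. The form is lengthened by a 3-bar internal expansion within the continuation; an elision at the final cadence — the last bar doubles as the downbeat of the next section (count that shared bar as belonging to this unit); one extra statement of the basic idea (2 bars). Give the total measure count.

13 measures

Basic sentence: 2 + 2 + 4 = 8 bars.
8 (basic form) + 3 (internal expansion) + 2 (extra statement) = 13.
The elision shares a bar with the next section but does not change this unit's count.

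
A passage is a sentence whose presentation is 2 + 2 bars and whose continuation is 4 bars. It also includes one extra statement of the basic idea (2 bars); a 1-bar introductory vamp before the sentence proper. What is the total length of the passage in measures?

Basic sentence: 2 + 2 + 4 = 8 bars.
8 (basic form) + 2 (extra statement) + 1 (introduction) = 11.

11 measures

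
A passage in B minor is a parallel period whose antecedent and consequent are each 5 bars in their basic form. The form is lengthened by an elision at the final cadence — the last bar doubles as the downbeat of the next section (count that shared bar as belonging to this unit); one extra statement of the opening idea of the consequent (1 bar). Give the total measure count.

Basic parallel period: 5 + 5 = 10 bars.
10 (basic form) + 1 (extra statement) = 11.
The elision shares a bar with the next section but does not change this unit's count.

11 measures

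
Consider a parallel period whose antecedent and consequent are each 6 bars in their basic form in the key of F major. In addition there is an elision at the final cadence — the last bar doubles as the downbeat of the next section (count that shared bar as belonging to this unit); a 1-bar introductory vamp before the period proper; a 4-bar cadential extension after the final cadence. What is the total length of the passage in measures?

Basic parallel period: 6 + 6 = 12 bars.
12 (basic form) + 1 (introduction) + 4 (cadential extension) = 17.
The elision shares a bar with the next section but does not change this unit's count.

17 measures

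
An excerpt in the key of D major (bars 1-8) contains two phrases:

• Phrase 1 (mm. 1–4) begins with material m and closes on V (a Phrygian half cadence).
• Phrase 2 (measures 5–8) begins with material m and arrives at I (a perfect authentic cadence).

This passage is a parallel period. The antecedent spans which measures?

measures 1–4

The antecedent is the phrase ending with the weaker cadence (Phrygian half cadence, phrase 1) and the consequent the one ending more conclusively (perfect authentic cadence, phrase 2); the antecedent is bars 1–4.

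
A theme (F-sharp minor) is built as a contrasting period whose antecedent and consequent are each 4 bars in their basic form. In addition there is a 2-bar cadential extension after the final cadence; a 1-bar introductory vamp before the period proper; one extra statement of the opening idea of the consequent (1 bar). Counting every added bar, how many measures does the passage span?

12 measures

Basic contrasting period: 4 + 4 = 8 bars.
8 (basic form) + 2 (cadential extension) + 1 (introduction) + 1 (extra statement) = 12.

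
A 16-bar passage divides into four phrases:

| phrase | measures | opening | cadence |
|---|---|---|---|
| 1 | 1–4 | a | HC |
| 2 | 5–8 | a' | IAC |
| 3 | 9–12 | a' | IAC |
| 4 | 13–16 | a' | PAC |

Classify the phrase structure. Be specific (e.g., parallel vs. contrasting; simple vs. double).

Four phrases in two halves: the first half (mm. 1–8) ends with an imperfect authentic cadence, the second (bars 9–16) with a perfect authentic cadence — a large antecedent–consequent pair, i.e. a double period.
Phrase 3 begins with the same material as phrase 1, making it parallel.

parallel double period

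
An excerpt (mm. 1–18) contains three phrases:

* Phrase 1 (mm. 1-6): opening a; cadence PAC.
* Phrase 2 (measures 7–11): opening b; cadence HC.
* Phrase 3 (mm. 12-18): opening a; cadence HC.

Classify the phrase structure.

phrase group

The final phrase closes with a half cadence, which is not stronger than the preceding half cadence; the 3 phrases lack an overall antecedent–consequent design and so form a phrase group.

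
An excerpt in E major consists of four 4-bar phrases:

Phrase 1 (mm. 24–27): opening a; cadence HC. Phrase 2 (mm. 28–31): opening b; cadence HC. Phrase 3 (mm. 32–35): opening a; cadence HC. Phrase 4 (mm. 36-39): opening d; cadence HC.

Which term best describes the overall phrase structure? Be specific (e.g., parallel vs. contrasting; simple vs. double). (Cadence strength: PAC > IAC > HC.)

phrase group

Phrase 4 ends with a half cadence, no stronger than phrase 2's half cadence, so the four phrases do not form a double period; nor do phrases 3–4 duplicate 1–2, so it is not a repeated period. With no phrase reaching a conclusive cadence, the passage is a phrase group.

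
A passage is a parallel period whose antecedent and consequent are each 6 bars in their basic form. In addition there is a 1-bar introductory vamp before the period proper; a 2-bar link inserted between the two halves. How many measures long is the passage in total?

15 measures

Basic parallel period: 6 + 6 = 12 bars.
12 (basic form) + 1 (introduction) + 2 (link) = 15.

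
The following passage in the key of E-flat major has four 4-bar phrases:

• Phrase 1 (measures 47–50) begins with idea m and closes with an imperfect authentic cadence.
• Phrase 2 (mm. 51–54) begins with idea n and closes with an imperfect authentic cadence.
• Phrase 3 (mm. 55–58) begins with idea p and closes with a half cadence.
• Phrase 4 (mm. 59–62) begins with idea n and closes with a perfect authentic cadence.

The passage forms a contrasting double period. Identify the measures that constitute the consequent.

measures 55–62

In a double period the four phrases pair into a large antecedent (phrases 1–2, ending imperfect authentic cadence) and a large consequent (phrases 3–4, ending perfect authentic cadence). The consequent spans mm. 55-62.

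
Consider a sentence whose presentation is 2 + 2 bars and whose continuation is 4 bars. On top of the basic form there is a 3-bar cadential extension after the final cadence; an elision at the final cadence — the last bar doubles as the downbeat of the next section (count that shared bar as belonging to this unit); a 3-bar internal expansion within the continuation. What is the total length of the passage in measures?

Basic sentence: 2 + 2 + 4 = 8 bars.
8 (basic form) + 3 (cadential extension) + 3 (internal expansion) = 14.
The elision shares a bar with the next section but does not change this unit's count.

14 measures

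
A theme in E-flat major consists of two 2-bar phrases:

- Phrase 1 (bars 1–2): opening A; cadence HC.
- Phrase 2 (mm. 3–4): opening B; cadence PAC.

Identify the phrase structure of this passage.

contrasting period

Phrase 1 ends with a half cadence (weaker) and phrase 2 with a perfect authentic cadence (stronger): antecedent + consequent = a period.
The two phrases open with different material (A / B), so the period is contrasting.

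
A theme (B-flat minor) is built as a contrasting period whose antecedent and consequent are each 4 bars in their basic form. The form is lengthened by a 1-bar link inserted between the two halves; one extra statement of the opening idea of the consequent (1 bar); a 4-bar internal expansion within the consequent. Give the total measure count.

14 measures

Basic contrasting period: 4 + 4 = 8 bars.
8 (basic form) + 1 (link) + 1 (extra statement) + 4 (internal expansion) = 14.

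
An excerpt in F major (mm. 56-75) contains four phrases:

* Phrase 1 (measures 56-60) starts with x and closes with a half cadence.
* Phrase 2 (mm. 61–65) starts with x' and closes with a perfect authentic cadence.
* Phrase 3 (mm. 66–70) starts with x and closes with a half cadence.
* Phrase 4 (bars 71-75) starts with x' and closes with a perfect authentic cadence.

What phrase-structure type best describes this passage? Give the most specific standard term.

The cadence pattern HC–PAC–HC–PAC is weak–strong twice, and phrases 3–4 restate phrases 1–2: a period heard twice, not a double period (which would end weakly at phrase 2).

repeated period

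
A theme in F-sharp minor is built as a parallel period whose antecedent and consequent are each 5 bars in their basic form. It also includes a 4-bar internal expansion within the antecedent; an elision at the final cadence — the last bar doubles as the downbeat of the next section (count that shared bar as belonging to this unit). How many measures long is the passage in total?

14 measures

Basic parallel period: 5 + 5 = 10 bars.
10 (basic form) + 4 (internal expansion) = 14.
The elision shares a bar with the next section but does not change this unit's count.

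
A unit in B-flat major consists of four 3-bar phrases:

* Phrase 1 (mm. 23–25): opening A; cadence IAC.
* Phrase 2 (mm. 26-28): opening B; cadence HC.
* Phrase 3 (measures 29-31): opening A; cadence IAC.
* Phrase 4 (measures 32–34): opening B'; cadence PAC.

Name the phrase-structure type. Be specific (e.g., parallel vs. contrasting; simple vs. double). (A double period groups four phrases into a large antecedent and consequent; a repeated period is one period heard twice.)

Four phrases in two halves: the first half (mm. 23-28) ends with a half cadence, the second (bars 29–34) with a perfect authentic cadence — a large antecedent–consequent pair, i.e. a double period.
Phrase 3 begins with the same material as phrase 1, making it parallel.

parallel double period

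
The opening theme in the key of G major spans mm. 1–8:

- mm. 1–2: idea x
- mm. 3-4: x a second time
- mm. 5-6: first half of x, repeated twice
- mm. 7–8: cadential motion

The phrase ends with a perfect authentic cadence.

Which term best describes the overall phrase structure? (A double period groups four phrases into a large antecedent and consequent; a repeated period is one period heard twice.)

sentence

Basic idea (measures 1–2) + its repetition (bars 3–4) form the presentation; fragmentation and cadence (mm. 5–8) form the continuation — the 8-bar whole is a sentence.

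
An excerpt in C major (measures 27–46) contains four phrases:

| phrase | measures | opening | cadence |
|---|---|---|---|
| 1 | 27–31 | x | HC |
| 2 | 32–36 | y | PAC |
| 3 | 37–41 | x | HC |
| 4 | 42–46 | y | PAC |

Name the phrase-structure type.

repeated period

The cadence pattern HC–PAC–HC–PAC is weak–strong twice, and phrases 3–4 restate phrases 1–2: a period heard twice, not a double period (which would end weakly at phrase 2).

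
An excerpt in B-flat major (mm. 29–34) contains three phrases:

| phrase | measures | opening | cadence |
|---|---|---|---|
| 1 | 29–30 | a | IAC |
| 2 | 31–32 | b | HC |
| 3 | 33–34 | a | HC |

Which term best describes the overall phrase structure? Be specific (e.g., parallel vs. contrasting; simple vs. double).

The final phrase closes with a half cadence, which is not stronger than the preceding half cadence; the 3 phrases lack an overall antecedent–consequent design and so form a phrase group.

phrase group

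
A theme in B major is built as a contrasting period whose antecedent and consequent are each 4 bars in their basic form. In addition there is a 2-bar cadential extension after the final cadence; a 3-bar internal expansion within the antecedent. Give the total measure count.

Basic contrasting period: 4 + 4 = 8 bars.
8 (basic form) + 2 (cadential extension) + 3 (internal expansion) = 13.

13 measures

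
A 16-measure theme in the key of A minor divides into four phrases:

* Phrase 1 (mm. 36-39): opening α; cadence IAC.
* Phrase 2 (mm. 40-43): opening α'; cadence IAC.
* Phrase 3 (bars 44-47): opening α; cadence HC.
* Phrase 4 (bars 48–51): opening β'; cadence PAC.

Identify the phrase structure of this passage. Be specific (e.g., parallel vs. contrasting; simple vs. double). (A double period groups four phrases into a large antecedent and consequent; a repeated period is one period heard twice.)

parallel double period

Four phrases in two halves: the first half (mm. 36-43) ends with an imperfect authentic cadence, the second (mm. 44–51) with a perfect authentic cadence — a large antecedent–consequent pair, i.e. a double period.
Phrase 3 begins with the same material as phrase 1, making it parallel.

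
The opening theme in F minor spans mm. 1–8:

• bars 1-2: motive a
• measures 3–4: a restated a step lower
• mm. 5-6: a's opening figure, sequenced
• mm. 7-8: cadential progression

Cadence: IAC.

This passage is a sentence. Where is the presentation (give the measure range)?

measures 1–4

The presentation of a sentence is the basic idea (bars 1-2) plus its repetition (measures 3–4); the presentation is therefore bars 1–4.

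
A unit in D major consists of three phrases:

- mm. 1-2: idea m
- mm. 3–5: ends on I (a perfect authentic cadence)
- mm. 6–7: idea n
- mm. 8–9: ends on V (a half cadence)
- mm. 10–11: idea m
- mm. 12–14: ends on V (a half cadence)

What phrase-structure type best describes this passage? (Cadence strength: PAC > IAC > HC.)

The final phrase closes with a half cadence, which is not stronger than the preceding half cadence; the 3 phrases lack an overall antecedent–consequent design and so form a phrase group.

phrase group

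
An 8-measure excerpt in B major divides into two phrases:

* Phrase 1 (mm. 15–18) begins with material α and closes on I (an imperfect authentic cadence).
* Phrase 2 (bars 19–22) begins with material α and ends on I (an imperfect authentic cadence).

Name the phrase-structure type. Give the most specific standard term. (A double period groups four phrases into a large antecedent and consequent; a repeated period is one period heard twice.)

repeated phrase

Both phrases have the same opening (α) and the same cadence (imperfect authentic cadence): the second is a restatement, not a consequent, so this is a repeated phrase rather than a period.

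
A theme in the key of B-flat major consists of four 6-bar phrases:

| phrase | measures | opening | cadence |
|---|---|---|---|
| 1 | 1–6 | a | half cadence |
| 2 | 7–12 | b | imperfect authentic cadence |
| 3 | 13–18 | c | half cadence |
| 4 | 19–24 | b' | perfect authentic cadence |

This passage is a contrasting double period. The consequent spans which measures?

In a double period the four phrases pair into a large antecedent (phrases 1–2, ending imperfect authentic cadence) and a large consequent (phrases 3–4, ending perfect authentic cadence). The consequent spans mm. 13-24.

measures 13–24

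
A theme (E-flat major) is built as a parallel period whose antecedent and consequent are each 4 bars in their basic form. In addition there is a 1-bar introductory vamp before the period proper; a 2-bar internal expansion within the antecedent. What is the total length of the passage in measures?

11 measures

Basic parallel period: 4 + 4 = 8 bars.
8 (basic form) + 1 (introduction) + 2 (internal expansion) = 11.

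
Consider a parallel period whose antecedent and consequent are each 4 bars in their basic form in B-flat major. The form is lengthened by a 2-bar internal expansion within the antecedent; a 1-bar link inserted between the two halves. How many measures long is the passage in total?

11 measures

Basic parallel period: 4 + 4 = 8 bars.
8 (basic form) + 2 (internal expansion) + 1 (link) = 11.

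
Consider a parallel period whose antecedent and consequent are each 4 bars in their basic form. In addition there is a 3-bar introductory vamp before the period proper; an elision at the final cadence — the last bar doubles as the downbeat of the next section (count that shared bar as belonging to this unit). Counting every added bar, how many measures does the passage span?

11 measures

Basic parallel period: 4 + 4 = 8 bars.
8 (basic form) + 3 (introduction) = 11.
The elision shares a bar with the next section but does not change this unit's count.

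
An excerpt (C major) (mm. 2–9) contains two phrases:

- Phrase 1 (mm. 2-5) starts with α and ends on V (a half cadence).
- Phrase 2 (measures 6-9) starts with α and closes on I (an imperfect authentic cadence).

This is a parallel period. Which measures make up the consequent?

measures 6–9

The phrase ending with the weaker cadence (half cadence) is the antecedent; the one ending more conclusively (imperfect authentic cadence) is the consequent. The consequent is measures 6–9.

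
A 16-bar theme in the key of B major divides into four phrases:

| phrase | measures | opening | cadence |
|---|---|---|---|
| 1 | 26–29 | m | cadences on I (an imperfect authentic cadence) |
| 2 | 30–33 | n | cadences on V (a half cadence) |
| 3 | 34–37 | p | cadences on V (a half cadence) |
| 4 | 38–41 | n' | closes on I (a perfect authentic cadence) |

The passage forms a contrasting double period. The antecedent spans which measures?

measures 26–33

In a double period the four phrases pair into a large antecedent (phrases 1–2, ending half cadence) and a large consequent (phrases 3–4, ending perfect authentic cadence). The antecedent spans bars 26–33.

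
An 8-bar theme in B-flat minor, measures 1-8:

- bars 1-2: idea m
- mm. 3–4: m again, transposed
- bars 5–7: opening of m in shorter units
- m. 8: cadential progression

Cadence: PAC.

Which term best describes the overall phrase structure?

Basic idea (measures 1–2) + its repetition (mm. 3–4) form the presentation; fragmentation and cadence (mm. 5–8) form the continuation — the 8-bar whole is a sentence.

sentence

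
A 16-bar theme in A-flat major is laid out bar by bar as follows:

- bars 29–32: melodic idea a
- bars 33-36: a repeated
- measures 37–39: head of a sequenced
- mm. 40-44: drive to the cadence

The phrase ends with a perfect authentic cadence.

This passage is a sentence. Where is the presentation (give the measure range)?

The presentation of a sentence is the basic idea (measures 29-32) plus its repetition (measures 33–36); the presentation is therefore measures 29–36.

measures 29–36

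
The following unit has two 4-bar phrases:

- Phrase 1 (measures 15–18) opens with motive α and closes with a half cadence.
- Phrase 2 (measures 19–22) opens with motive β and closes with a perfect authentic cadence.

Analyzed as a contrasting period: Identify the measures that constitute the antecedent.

The antecedent is the phrase ending with the weaker cadence (half cadence, phrase 1) and the consequent the one ending more conclusively (perfect authentic cadence, phrase 2); the antecedent is measures 15-18.

measures 15–18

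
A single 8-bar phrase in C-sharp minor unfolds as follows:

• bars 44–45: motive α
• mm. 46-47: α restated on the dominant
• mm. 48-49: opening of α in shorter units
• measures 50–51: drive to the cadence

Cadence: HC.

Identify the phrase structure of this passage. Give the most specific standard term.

sentence

Basic idea (mm. 44–45) + its repetition (bars 46-47) form the presentation; fragmentation and cadence (bars 48-51) form the continuation — the 8-bar whole is a sentence.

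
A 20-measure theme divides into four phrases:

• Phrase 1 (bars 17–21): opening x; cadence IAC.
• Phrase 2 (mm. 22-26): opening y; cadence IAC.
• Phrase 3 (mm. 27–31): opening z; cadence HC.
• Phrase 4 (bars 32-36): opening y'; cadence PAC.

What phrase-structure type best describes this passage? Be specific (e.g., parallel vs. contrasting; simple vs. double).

contrasting double period

Four phrases in two halves: the first half (measures 17-26) ends with an imperfect authentic cadence, the second (bars 27–36) with a perfect authentic cadence — a large antecedent–consequent pair, i.e. a double period.
Phrase 3 begins with different material from phrase 1, making it contrasting.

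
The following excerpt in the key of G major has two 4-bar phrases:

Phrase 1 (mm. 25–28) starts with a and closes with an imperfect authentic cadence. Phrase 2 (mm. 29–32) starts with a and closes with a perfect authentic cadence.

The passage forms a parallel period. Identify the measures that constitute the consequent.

The antecedent is the phrase ending with the weaker cadence (imperfect authentic cadence, phrase 1) and the consequent the one ending more conclusively (perfect authentic cadence, phrase 2); the consequent is mm. 29-32.

measures 29–32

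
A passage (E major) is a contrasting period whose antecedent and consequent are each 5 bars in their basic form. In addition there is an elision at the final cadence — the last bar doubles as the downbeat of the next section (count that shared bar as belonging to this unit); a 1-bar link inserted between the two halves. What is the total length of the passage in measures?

Basic contrasting period: 5 + 5 = 10 bars.
10 (basic form) + 1 (link) = 11.
The elision shares a bar with the next section but does not change this unit's count.

11 measures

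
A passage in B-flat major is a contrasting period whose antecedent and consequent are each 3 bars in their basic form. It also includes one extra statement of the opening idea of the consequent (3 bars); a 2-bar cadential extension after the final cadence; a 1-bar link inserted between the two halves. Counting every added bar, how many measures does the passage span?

Basic contrasting period: 3 + 3 = 6 bars.
6 (basic form) + 3 (extra statement) + 2 (cadential extension) + 1 (link) = 12.

12 measures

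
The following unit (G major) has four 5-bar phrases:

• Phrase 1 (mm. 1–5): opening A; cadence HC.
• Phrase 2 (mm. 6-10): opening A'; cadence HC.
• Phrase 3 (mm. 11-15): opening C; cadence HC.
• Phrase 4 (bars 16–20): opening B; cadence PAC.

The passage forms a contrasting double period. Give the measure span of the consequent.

measures 11–20

In a double period the four phrases pair into a large antecedent (phrases 1–2, ending half cadence) and a large consequent (phrases 3–4, ending perfect authentic cadence). The consequent spans bars 11–20.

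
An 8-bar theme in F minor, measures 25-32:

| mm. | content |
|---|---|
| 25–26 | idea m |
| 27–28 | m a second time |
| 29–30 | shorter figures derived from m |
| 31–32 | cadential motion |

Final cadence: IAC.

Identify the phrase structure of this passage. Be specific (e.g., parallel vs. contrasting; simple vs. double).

sentence

Basic idea (mm. 25–26) + its repetition (bars 27-28) form the presentation; fragmentation and cadence (mm. 29–32) form the continuation — the 8-bar whole is a sentence.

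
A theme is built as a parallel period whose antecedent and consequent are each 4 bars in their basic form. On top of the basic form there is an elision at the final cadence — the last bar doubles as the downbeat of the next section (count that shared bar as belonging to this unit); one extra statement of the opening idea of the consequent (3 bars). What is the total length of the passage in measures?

11 measures

Basic parallel period: 4 + 4 = 8 bars.
8 (basic form) + 3 (extra statement) = 11.
The elision shares a bar with the next section but does not change this unit's count.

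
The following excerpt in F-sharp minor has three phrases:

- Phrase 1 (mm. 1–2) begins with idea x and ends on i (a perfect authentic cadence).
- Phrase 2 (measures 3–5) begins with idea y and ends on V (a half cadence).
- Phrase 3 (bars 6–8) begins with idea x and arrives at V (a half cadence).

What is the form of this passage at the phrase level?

phrase group

The final phrase closes with a half cadence, which is not stronger than the preceding half cadence; the 3 phrases lack an overall antecedent–consequent design and so form a phrase group.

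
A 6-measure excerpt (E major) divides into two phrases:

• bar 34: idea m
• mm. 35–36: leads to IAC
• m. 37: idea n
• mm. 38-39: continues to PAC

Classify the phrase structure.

contrasting period

Phrase 1 ends with an imperfect authentic cadence (weaker) and phrase 2 with a perfect authentic cadence (stronger): antecedent + consequent = a period.
The two phrases open with different material (m / n), so the period is contrasting.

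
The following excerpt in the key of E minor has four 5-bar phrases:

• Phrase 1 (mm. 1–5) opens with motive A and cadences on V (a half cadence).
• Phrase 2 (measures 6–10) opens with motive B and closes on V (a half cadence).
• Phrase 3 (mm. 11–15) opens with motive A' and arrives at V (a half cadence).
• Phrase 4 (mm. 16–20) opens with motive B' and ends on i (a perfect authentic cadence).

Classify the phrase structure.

parallel double period

Four phrases in two halves: the first half (measures 1–10) ends with a half cadence, the second (bars 11-20) with a perfect authentic cadence — a large antecedent–consequent pair, i.e. a double period.
Phrase 3 begins with the same material as phrase 1, making it parallel.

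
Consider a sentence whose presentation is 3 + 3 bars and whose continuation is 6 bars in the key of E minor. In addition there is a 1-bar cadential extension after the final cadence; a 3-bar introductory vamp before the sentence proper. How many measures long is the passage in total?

16 measures

Basic sentence: 3 + 3 + 6 = 12 bars.
12 (basic form) + 1 (cadential extension) + 3 (introduction) = 16.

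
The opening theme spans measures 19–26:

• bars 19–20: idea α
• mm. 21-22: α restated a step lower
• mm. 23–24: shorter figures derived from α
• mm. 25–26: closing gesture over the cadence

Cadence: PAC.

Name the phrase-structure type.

Basic idea (mm. 19–20) + its repetition (mm. 21-22) form the presentation; fragmentation and cadence (mm. 23–26) form the continuation — the 8-bar whole is a sentence.

sentence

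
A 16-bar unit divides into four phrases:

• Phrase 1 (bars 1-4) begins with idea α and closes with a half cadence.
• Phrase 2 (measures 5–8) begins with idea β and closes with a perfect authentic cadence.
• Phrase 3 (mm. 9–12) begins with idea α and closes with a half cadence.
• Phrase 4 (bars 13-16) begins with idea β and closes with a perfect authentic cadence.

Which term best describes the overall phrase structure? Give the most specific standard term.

The cadence pattern HC–PAC–HC–PAC is weak–strong twice, and phrases 3–4 restate phrases 1–2: a period heard twice, not a double period (which would end weakly at phrase 2).

repeated period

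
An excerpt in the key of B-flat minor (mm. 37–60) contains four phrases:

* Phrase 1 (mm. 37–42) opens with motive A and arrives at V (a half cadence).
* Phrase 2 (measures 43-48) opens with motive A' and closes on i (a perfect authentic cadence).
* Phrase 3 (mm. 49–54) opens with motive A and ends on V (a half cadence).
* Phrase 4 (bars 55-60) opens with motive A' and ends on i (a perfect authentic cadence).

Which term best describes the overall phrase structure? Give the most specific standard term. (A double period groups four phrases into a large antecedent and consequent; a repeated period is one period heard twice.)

The cadence pattern HC–PAC–HC–PAC is weak–strong twice, and phrases 3–4 restate phrases 1–2: a period heard twice, not a double period (which would end weakly at phrase 2).

repeated period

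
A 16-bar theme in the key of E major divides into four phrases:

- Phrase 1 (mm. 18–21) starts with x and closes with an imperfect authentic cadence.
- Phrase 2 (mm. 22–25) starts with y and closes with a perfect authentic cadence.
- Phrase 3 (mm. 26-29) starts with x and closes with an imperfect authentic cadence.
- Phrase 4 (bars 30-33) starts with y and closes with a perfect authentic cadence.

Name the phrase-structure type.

The cadence pattern IAC–PAC–IAC–PAC is weak–strong twice, and phrases 3–4 restate phrases 1–2: a period heard twice, not a double period (which would end weakly at phrase 2).

repeated period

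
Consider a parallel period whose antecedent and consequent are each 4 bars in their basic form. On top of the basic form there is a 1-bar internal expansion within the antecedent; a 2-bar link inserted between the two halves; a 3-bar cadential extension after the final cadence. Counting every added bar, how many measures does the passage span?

Basic parallel period: 4 + 4 = 8 bars.
8 (basic form) + 1 (internal expansion) + 2 (link) + 3 (cadential extension) = 14.

14 measures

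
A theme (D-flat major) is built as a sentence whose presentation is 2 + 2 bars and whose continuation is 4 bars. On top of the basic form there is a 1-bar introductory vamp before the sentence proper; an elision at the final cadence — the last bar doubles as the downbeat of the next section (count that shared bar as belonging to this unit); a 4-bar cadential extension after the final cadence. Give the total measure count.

13 measures

Basic sentence: 2 + 2 + 4 = 8 bars.
8 (basic form) + 1 (introduction) + 4 (cadential extension) = 13.
The elision shares a bar with the next section but does not change this unit's count.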